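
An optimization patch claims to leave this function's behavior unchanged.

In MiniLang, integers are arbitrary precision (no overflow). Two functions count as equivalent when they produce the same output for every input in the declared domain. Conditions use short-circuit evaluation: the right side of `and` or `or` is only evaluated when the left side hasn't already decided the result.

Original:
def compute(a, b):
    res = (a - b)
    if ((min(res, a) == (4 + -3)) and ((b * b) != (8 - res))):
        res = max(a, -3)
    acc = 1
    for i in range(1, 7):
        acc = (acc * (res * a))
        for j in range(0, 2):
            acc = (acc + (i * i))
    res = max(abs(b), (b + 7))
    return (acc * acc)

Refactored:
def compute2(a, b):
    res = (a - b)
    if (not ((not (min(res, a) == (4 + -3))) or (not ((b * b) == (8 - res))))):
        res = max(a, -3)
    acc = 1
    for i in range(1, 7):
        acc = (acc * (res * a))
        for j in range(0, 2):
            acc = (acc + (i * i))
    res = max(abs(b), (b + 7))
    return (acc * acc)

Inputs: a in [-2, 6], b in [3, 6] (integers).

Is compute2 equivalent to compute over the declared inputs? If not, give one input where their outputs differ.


On input a=4, b=3, compute returns 379526816176704 while compute2 returns 102576384.
verdict: not equivalent; witness: a=4, b=3


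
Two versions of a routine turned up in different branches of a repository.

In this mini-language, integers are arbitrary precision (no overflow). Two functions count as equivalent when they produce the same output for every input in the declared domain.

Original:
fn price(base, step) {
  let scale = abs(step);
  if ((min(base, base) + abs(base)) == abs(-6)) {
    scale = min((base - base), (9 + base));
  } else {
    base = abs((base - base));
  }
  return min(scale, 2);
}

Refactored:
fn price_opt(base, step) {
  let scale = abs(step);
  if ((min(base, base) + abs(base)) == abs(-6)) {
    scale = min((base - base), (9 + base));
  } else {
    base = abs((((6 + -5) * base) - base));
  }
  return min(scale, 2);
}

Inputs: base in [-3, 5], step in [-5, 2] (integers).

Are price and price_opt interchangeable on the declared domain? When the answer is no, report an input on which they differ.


This is a faithful refactor — arithmetic usage differs, and constant usage differs, but the computed results match everywhere.
As a probe, take base=5, step=-1: price runs scale=1, then ((min(base, base) + abs(base)) == abs(-6)) is false, then base=0, then returns 1; price_opt runs scale=1, then ((min(base, base) + abs(base)) == abs(-6)) is false, then base=0, then returns 1; both end at 1.
Across all 72 domain points the two functions coincide.
verdict: equivalent


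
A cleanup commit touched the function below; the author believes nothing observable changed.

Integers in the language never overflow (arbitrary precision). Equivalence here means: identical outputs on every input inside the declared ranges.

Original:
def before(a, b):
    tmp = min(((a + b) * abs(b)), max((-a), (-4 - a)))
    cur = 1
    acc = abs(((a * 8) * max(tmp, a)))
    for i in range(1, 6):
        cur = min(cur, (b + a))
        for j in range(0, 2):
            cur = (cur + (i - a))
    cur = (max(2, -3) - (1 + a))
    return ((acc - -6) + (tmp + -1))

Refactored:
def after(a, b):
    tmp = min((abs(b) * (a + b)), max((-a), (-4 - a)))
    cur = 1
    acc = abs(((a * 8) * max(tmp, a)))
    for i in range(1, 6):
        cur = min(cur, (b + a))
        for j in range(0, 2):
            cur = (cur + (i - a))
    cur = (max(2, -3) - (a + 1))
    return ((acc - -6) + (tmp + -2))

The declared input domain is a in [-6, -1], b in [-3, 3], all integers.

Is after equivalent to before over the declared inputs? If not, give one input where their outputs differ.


These are not equivalent — on a=-6, b=-3 the outputs split (266 vs 265).
before: tmp becomes -27; next cur becomes 1; next acc becomes 288; next at i=1:; next cur becomes -9; next at j=0:; next cur becomes -2; next at j=1:; next cur becomes 5; next at i=2:; next cur becomes -9; next at j=0:; next cur becomes -1; next at j=1:; next cur becomes 7; next at i=3:; next cur becomes -9; next at j=0:; next cur becomes 0; next at j=1:; next cur becomes 9; next at i=4:; next cur becomes -9; next at j=0:; next cur becomes 1; next at j=1:; next cur becomes 11; next at i=5:; next cur becomes -9; next at j=0:; next cur becomes 2; next at j=1:; next cur becomes 13; next cur becomes 7; next final value 266
after: tmp becomes -27; next cur becomes 1; next acc becomes 288; next at i=1:; next cur becomes -9; next at j=0:; next cur becomes -2; next at j=1:; next cur becomes 5; next at i=2:; next cur becomes -9; next at j=0:; next cur becomes -1; next at j=1:; next cur becomes 7; next at i=3:; next cur becomes -9; next at j=0:; next cur becomes 0; next at j=1:; next cur becomes 9; next at i=4:; next cur becomes -9; next at j=0:; next cur becomes 1; next at j=1:; next cur becomes 11; next at i=5:; next cur becomes -9; next at j=0:; next cur becomes 2; next at j=1:; next cur becomes 13; next cur becomes 7; next final value 265
verdict: not equivalent; witness: a=-6, b=-3


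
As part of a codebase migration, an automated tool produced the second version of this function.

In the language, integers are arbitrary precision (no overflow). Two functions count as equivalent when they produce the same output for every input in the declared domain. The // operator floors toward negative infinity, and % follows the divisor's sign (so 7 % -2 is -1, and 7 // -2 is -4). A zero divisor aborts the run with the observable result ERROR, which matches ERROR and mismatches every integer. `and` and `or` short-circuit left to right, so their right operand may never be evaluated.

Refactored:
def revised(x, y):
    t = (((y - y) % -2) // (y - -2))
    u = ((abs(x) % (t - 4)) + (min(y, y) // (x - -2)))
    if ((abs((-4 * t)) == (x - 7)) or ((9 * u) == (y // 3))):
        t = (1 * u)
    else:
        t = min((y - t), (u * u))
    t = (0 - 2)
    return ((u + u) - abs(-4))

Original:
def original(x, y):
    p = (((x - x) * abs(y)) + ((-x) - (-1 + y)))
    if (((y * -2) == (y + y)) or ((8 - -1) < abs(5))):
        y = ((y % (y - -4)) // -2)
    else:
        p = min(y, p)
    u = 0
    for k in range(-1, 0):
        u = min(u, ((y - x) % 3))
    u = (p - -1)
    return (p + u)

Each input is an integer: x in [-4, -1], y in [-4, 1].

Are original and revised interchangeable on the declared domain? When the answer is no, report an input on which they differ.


At x=-4, y=-4: original gives -7, revised gives 0.
verdict: not equivalent; witness: x=-4, y=-4


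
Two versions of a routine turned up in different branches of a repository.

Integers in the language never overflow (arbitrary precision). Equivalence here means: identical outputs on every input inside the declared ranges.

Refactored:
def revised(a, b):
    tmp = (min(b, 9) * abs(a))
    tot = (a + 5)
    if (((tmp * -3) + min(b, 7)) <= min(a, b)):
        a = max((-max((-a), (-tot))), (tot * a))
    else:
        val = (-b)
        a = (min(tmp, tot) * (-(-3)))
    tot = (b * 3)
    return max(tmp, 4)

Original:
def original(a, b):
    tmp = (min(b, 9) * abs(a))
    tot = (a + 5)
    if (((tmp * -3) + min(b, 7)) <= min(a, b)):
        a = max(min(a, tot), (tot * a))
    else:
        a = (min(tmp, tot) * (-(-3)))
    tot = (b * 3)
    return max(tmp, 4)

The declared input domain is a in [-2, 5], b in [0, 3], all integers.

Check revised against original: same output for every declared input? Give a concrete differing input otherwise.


This is a faithful refactor — min/max/abs usage differs; also local variable names differ; also statement counts differ, but the computed results match everywhere.
Tracing a=5, b=3: original: tmp := 15 | tot := 10 | (((tmp * -3) + min(b, 7)) <= min(a, b)): true | a := 50 | tot := 9 | result 15 | revised: tmp := 15 | tot := 10 | (((tmp * -3) + min(b, 7)) <= min(a, b)): true | a := 50 | tot := 9 | result 15 — matching result 15.
Sweeping the whole domain (32 inputs) finds no disagreement.
verdict: equivalent


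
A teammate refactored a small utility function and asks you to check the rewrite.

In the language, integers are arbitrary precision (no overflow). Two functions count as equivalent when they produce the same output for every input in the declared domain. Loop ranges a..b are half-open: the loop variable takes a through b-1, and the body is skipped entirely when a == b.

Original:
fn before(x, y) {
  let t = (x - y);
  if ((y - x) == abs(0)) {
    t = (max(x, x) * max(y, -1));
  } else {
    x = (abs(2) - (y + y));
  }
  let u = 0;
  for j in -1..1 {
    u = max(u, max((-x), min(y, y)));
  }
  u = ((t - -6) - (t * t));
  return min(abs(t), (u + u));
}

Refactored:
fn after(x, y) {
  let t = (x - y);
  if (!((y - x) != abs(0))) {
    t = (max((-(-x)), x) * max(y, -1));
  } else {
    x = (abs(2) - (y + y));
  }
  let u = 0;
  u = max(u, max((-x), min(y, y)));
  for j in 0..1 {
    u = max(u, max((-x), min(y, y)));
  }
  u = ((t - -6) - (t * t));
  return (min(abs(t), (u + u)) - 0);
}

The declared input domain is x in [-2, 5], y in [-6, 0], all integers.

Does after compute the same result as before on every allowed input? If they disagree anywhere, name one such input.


Side by side, the visible changes include: statement counts differ, and boolean connective usage differs, and comparison usage differs, and min/max/abs usage differs, and loop structure differs, and arithmetic usage differs, and constant usage differs.
Tracing x=4, y=-2: before: t becomes 6; next ((y - x) == abs(0)) evaluates to false; next x becomes 6; next u becomes 0; next at j=-1:; next u becomes 0; next at j=0:; next u becomes 0; next u becomes -24; next final value -48 | after: t becomes 6; next (!((y - x) != abs(0))) evaluates to false; next x becomes 6; next u becomes 0; next u becomes 0; next at j=0:; next u becomes 0; next u becomes -24; next final value -48 — matching result -48.
An exhaustive pass over the 56 declared inputs shows identical outputs.
verdict: equivalent


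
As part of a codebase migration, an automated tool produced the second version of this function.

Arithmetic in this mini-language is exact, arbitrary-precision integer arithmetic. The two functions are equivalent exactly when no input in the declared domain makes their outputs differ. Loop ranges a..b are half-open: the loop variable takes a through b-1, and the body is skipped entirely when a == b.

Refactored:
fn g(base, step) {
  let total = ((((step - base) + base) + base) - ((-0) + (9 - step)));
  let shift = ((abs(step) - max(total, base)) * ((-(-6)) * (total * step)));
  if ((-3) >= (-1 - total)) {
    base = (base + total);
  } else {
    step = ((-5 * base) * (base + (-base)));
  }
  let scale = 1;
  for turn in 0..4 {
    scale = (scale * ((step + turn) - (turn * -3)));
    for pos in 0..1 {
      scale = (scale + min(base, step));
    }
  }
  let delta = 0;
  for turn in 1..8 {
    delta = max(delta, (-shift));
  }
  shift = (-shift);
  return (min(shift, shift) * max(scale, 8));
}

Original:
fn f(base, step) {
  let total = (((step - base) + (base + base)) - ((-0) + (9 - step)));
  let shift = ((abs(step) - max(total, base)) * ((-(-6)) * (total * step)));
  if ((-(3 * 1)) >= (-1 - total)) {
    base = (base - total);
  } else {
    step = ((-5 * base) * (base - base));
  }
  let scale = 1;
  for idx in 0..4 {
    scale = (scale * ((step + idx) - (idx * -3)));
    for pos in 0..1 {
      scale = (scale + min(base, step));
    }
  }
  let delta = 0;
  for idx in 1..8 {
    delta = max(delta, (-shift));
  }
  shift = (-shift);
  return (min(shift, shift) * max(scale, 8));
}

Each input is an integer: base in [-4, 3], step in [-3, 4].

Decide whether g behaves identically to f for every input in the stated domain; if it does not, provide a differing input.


Consider the input base=3, step=4.
f: total := 2 | shift := 48 | ((-(3 * 1)) >= (-1 - total)): true | base := 1 | scale := 1 | iter idx=0: | scale := 4 | iter pos=0: | scale := 5 | iter idx=1: | scale := 40 | iter pos=0: | scale := 41 | iter idx=2: | scale := 492 | iter pos=0: | scale := 493 | iter idx=3: | scale := 7888 | iter pos=0: | scale := 7889 | delta := 0 | iter idx=1: | delta := 0 | iter idx=2: | delta := 0 | iter idx=3: | delta := 0 | iter idx=4: | delta := 0 | iter idx=5: | delta := 0 | iter idx=6: | delta := 0 | iter idx=7: | delta := 0 | shift := -48 | result -378672
g: total := 2 | shift := 48 | ((-3) >= (-1 - total)): true | base := 5 | scale := 1 | iter turn=0: | scale := 4 | iter pos=0: | scale := 8 | iter turn=1: | scale := 64 | iter pos=0: | scale := 68 | iter turn=2: | scale := 816 | iter pos=0: | scale := 820 | iter turn=3: | scale := 13120 | iter pos=0: | scale := 13124 | delta := 0 | iter turn=1: | delta := 0 | iter turn=2: | delta := 0 | iter turn=3: | delta := 0 | iter turn=4: | delta := 0 | iter turn=5: | delta := 0 | iter turn=6: | delta := 0 | iter turn=7: | delta := 0 | shift := -48 | result -629952
-378672 and -629952 differ, so these are not the same function on this domain.
verdict: not equivalent; witness: base=3, step=4


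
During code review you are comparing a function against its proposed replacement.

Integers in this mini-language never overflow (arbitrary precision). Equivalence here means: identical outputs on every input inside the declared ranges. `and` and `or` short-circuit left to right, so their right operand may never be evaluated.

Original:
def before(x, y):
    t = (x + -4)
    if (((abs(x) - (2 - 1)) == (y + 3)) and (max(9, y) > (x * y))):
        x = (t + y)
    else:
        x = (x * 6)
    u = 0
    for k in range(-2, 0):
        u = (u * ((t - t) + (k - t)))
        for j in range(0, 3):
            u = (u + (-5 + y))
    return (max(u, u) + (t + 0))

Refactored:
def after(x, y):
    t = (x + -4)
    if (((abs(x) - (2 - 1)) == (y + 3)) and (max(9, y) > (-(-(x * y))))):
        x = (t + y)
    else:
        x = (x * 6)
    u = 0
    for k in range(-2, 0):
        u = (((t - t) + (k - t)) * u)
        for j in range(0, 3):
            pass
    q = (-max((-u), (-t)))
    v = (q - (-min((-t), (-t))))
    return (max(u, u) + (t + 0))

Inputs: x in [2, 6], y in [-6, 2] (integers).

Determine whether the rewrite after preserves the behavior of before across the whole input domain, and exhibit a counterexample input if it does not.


Take x=2, y=-6.
before: t becomes -2; next (((abs(x) - (2 - 1)) == (y + 3)) and (max(9, y) > (x * y))) evaluates to false; next x becomes 12; next u becomes 0; next at k=-2:; next u becomes 0; next at j=0:; next u becomes -11; next at j=1:; next u becomes -22; next at j=2:; next u becomes -33; next at k=-1:; next u becomes -33; next at j=0:; next u becomes -44; next at j=1:; next u becomes -55; next at j=2:; next u becomes -66; next final value -68
after: t becomes -2; next (((abs(x) - (2 - 1)) == (y + 3)) and (max(9, y) > (-(-(x * y))))) evaluates to false; next x becomes 12; next u becomes 0; next at k=-2:; next u becomes 0; next at j=0:; next at j=1:; next at j=2:; next at k=-1:; next u becomes 0; next at j=0:; next at j=1:; next at j=2:; next q becomes -2; next v becomes 0; next final value -2
-68 against -2: the behavior changed.
verdict: not equivalent; witness: x=2, y=-6


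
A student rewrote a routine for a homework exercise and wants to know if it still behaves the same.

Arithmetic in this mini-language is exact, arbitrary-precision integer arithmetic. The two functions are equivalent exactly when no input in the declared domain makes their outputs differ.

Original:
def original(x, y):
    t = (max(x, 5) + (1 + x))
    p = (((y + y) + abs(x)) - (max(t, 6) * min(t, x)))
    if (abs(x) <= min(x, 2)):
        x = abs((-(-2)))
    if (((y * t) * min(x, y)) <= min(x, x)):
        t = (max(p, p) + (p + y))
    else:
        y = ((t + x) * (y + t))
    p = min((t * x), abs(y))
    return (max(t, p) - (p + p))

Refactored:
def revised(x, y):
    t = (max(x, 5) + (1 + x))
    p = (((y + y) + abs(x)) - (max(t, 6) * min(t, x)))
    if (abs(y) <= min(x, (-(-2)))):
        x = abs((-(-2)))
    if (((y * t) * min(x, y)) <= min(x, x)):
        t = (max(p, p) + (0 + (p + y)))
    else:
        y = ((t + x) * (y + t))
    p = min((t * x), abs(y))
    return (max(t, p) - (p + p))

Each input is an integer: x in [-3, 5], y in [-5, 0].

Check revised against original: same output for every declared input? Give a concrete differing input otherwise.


These are not equivalent — on x=0, y=-5 the outputs split (-8 vs 6).
original: t := 6 | p := -10 | (abs(x) <= min(x, 2)): true | x := 2 | (((y * t) * min(x, y)) <= min(x, x)): false | y := 8 | p := 8 | result -8
revised: t := 6 | p := -10 | (abs(y) <= min(x, (-(-2)))): false | (((y * t) * min(x, y)) <= min(x, x)): false | y := 6 | p := 0 | result 6
verdict: not equivalent; witness: x=0, y=-5


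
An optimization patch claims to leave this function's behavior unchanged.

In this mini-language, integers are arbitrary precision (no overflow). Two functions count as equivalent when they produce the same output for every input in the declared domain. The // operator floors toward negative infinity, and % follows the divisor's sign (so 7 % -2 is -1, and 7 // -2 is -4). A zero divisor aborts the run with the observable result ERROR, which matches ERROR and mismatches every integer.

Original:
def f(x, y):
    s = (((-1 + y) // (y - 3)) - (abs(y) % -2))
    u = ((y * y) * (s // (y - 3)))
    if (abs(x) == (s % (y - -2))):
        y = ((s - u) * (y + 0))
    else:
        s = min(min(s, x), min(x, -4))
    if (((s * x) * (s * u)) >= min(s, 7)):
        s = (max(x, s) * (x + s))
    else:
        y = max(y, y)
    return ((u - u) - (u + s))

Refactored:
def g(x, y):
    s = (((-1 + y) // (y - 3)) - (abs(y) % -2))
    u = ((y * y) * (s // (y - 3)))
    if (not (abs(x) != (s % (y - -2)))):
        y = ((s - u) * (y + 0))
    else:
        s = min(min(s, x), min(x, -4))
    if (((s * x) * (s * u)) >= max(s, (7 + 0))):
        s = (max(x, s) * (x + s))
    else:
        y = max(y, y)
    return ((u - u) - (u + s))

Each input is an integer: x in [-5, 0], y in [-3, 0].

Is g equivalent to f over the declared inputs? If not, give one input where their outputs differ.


On input x=-5, y=0, f returns -50 while g returns 5.
verdict: not equivalent; witness: x=-5, y=0


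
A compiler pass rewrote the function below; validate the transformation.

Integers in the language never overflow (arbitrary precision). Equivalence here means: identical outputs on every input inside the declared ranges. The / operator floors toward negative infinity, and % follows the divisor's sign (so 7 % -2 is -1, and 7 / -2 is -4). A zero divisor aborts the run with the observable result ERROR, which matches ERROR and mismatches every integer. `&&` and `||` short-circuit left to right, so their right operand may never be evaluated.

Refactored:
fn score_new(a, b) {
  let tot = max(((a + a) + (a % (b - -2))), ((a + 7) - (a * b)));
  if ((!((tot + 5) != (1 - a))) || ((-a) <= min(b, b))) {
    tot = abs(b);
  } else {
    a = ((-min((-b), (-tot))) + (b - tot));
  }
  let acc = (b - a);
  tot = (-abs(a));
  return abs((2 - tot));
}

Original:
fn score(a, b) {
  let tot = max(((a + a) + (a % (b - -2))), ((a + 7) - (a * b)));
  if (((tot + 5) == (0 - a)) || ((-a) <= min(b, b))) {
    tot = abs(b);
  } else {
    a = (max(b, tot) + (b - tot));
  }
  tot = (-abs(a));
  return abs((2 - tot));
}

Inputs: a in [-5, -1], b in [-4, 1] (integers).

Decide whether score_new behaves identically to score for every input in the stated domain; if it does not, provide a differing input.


The rewrite breaks on a=-4, b=-1, where the results are 6 and 3.
score: tot becomes -1; next (((tot + 5) == (0 - a)) || ((-a) <= min(b, b))) evaluates to true; next tot becomes 1; next tot becomes -4; next final value 6
score_new: tot becomes -1; next ((!((tot + 5) != (1 - a))) || ((-a) <= min(b, b))) evaluates to false; next a becomes -1; next acc becomes 0; next tot becomes -1; next final value 3
verdict: not equivalent; witness: a=-4, b=-1


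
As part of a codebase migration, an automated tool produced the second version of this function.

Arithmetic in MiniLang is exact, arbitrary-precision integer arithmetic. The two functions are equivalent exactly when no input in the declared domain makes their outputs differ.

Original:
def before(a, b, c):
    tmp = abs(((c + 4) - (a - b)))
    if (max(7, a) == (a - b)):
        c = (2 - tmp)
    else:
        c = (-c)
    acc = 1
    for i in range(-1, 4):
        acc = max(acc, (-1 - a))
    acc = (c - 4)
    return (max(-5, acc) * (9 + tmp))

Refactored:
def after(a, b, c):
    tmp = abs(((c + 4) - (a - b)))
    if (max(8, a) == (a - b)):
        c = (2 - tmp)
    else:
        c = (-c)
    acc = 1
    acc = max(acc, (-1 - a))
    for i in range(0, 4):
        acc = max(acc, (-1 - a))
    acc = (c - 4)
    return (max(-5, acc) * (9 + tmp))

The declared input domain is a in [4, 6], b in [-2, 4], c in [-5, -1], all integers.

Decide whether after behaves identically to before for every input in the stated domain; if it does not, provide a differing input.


The rewrite breaks on a=5, b=-2, c=-5, where the results are -85 and 17.
before: tmp=8, then (max(7, a) == (a - b)) is true, then c=-6, then acc=1, then (i=-1), then acc=1, then (i=0), then acc=1, then (i=1), then acc=1, then (i=2), then acc=1, then (i=3), then acc=1, then acc=-10, then returns -85
after: tmp=8, then (max(8, a) == (a - b)) is false, then c=5, then acc=1, then acc=1, then (i=0), then acc=1, then (i=1), then acc=1, then (i=2), then acc=1, then (i=3), then acc=1, then acc=1, then returns 17
verdict: not equivalent; witness: a=5, b=-2, c=-5


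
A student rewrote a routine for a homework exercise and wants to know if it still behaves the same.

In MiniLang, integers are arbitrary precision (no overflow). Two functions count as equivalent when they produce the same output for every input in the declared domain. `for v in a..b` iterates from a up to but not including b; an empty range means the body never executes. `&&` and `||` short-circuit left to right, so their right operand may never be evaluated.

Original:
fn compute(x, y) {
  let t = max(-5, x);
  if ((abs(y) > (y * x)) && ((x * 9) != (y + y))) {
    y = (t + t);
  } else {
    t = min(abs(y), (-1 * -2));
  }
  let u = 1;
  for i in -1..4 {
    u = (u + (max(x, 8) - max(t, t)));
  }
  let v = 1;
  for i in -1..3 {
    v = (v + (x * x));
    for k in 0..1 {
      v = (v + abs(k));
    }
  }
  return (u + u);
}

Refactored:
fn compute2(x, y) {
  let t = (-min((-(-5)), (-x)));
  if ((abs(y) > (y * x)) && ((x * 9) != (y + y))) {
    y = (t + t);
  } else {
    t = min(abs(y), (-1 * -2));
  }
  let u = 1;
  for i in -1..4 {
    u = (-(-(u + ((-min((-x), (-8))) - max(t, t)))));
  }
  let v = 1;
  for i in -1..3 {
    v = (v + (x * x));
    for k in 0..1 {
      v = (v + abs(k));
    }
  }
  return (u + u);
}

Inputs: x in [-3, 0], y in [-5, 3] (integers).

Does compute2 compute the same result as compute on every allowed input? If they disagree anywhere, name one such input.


Reading the diff, among the changes: min/max/abs usage differs.
Tracing x=-1, y=-2: compute: t := -1 | ((abs(y) > (y * x)) && ((x * 9) != (y + y))): false | t := 2 | u := 1 | iter i=-1: | u := 7 | iter i=0: | u := 13 | iter i=1: | u := 19 | iter i=2: | u := 25 | iter i=3: | u := 31 | v := 1 | iter i=-1: | v := 2 | iter k=0: | v := 2 | iter i=0: | v := 3 | iter k=0: | v := 3 | iter i=1: | v := 4 | iter k=0: | v := 4 | iter i=2: | v := 5 | iter k=0: | v := 5 | result 62 | compute2: t := -1 | ((abs(y) > (y * x)) && ((x * 9) != (y + y))): false | t := 2 | u := 1 | iter i=-1: | u := 7 | iter i=0: | u := 13 | iter i=1: | u := 19 | iter i=2: | u := 25 | iter i=3: | u := 31 | v := 1 | iter i=-1: | v := 2 | iter k=0: | v := 2 | iter i=0: | v := 3 | iter k=0: | v := 3 | iter i=1: | v := 4 | iter k=0: | v := 4 | iter i=2: | v := 5 | iter k=0: | v := 5 | result 62 — matching result 62.
Across all 36 domain points the two functions coincide.
verdict: equivalent


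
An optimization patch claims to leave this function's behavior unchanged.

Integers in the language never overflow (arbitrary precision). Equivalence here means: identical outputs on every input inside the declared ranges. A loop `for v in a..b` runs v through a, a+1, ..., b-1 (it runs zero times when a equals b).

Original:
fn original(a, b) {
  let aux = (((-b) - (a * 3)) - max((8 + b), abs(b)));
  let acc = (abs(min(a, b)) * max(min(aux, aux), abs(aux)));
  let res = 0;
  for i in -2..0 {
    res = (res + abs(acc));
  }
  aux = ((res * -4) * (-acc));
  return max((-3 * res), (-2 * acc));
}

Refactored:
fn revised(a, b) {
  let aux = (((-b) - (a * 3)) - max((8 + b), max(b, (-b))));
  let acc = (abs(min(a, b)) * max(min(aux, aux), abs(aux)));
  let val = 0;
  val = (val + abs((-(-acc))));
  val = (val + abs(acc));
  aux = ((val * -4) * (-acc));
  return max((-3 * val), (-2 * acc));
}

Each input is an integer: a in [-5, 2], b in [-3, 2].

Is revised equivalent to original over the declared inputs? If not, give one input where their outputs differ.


Side by side, the visible changes include: min/max/abs usage differs, plus loop structure differs, plus arithmetic usage differs, plus local variable names differ.
Tracing a=1, b=-1: original: aux=-9, then acc=9, then res=0, then (i=-2), then res=9, then (i=-1), then res=18, then aux=648, then returns -18 | revised: aux=-9, then acc=9, then val=0, then val=9, then val=18, then aux=648, then returns -18 — matching result -18.
Checked all 48 inputs in the declared domain: the outputs agree on every one.
verdict: equivalent


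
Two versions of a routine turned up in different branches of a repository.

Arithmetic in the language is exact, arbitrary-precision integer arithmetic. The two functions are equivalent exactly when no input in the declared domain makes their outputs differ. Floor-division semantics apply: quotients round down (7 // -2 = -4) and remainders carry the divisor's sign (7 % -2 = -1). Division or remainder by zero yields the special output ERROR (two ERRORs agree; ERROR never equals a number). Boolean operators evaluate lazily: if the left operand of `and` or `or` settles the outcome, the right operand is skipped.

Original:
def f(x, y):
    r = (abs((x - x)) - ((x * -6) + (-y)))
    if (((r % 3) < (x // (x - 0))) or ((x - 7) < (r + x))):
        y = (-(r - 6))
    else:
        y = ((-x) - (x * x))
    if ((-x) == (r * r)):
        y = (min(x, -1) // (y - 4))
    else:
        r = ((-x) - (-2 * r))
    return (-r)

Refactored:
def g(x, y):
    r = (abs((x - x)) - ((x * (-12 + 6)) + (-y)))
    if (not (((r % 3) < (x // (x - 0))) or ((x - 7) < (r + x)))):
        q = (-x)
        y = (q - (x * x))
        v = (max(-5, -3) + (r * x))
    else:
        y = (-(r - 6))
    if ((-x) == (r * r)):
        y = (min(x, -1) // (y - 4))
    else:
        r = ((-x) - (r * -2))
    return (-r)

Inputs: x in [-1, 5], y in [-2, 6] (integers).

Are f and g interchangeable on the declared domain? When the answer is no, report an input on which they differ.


Reading the diff, among the changes: local variable names differ; statement counts differ; min/max/abs usage differs; constant usage differs; arithmetic usage differs; boolean connective usage differs.
As a probe, take x=4, y=6: f runs r=30, then (((r % 3) < (x // (x - 0))) or ((x - 7) < (r + x))) is true, then y=-24, then ((-x) == (r * r)) is false, then r=56, then returns -56; g runs r=30, then (not (((r % 3) < (x // (x - 0))) or ((x - 7) < (r + x)))) is false, then y=-24, then ((-x) == (r * r)) is false, then r=56, then returns -56; both end at -56.
Every one of the 63 inputs gives matching results.
verdict: equivalent


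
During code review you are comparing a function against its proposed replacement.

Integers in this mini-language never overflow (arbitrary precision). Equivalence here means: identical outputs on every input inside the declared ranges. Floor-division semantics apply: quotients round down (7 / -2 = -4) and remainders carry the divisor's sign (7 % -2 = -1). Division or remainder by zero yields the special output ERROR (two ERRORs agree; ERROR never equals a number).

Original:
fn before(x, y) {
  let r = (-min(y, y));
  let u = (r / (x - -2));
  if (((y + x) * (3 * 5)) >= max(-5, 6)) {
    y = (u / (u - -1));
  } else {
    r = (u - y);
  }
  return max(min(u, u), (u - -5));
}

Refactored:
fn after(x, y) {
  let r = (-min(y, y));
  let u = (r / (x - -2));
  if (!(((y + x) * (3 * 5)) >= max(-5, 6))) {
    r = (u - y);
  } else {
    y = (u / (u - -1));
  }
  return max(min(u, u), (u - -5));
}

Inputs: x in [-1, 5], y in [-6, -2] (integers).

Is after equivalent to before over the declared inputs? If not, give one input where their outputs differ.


The two versions differ — the changes include boolean connective usage differs.
As a probe, take x=4, y=-4: before runs r=4, then u=0, then (((y + x) * (3 * 5)) >= max(-5, 6)) is false, then r=4, then returns 5; after runs r=4, then u=0, then (!(((y + x) * (3 * 5)) >= max(-5, 6))) is true, then r=4, then returns 5; both end at 5.
Sweeping the whole domain (35 inputs) finds no disagreement.
verdict: equivalent


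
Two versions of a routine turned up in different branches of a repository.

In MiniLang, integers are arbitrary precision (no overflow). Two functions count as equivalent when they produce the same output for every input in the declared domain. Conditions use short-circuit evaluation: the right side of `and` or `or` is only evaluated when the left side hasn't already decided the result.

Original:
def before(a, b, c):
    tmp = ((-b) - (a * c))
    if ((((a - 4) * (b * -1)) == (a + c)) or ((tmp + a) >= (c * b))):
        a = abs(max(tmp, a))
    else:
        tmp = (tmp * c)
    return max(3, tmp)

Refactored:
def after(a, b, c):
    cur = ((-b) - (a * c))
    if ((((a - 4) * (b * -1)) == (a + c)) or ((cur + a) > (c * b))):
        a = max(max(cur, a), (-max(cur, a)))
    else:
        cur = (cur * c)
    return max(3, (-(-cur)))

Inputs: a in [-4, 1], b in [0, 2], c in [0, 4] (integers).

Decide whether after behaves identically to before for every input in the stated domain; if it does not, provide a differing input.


Input a=-4, b=2, c=3: 10 from before versus 30 from after.
verdict: not equivalent; witness: a=-4, b=2, c=3


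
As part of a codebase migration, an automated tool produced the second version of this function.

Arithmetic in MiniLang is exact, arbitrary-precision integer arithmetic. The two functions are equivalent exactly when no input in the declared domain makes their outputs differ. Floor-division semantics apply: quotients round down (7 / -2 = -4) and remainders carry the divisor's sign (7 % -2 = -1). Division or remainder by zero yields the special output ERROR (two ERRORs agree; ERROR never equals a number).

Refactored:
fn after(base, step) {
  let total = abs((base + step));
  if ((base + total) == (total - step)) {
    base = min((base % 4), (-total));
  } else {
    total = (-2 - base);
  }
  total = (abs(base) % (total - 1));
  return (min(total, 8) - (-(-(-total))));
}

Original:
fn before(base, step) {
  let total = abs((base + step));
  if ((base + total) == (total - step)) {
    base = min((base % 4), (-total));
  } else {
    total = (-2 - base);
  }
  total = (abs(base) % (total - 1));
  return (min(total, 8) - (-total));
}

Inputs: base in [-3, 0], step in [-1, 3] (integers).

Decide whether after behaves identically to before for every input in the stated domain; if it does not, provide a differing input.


Behavior is preserved: although same computation, different form, the outputs never diverge.
Spot check at base=-1, step=1 — before: total=0, then ((base + total) == (total - step)) is true, then base=0, then total=0, then returns 0. after: total=0, then ((base + total) == (total - step)) is true, then base=0, then total=0, then returns 0. Both give 0.
Every one of the 20 inputs gives matching results.
verdict: equivalent


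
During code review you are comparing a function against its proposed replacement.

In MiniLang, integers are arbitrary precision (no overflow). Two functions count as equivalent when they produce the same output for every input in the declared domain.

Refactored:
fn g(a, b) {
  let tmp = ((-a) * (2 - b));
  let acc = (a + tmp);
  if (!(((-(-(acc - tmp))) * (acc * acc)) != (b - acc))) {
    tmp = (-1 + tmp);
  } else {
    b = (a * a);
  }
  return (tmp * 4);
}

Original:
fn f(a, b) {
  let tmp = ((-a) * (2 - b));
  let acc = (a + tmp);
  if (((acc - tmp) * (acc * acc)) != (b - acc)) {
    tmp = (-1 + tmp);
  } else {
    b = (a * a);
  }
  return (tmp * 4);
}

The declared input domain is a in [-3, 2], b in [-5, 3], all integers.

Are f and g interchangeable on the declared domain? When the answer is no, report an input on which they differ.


The rewrite breaks on a=-3, b=-5, where the results are 80 and 84.
f: tmp = 21; acc = 18; (((acc - tmp) * (acc * acc)) != (b - acc)) -> true; tmp = 20; return 80
g: tmp = 21; acc = 18; (!(((-(-(acc - tmp))) * (acc * acc)) != (b - acc))) -> false; b = 9; return 84
verdict: not equivalent; witness: a=-3, b=-5


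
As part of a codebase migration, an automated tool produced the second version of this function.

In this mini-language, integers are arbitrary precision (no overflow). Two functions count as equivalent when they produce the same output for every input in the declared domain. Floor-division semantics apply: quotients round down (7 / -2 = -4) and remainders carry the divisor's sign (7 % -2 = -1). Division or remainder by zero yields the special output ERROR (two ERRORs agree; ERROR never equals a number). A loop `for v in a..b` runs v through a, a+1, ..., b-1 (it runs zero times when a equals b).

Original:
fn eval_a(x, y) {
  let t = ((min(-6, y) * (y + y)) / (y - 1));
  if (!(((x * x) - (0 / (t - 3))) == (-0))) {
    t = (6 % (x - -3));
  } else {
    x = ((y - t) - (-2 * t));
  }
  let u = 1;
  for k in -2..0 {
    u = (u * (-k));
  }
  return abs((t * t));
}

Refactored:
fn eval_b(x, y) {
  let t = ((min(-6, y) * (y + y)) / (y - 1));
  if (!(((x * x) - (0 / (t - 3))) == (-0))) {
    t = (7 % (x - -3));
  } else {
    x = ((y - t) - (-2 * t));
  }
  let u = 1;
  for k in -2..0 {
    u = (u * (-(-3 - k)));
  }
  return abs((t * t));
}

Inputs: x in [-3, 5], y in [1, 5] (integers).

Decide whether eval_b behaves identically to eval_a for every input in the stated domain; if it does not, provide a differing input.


Evaluate both at x=-1, y=2.
eval_a: t := -24 | (!(((x * x) - (0 / (t - 3))) == (-0))): true | t := 0 | u := 1 | iter k=-2: | u := 2 | iter k=-1: | u := 2 | result 0
eval_b: t := -24 | (!(((x * x) - (0 / (t - 3))) == (-0))): true | t := 1 | u := 1 | iter k=-2: | u := 1 | iter k=-1: | u := 2 | result 1
0 and 1 differ, so these are not the same function on this domain.
verdict: not equivalent; witness: x=-1, y=2


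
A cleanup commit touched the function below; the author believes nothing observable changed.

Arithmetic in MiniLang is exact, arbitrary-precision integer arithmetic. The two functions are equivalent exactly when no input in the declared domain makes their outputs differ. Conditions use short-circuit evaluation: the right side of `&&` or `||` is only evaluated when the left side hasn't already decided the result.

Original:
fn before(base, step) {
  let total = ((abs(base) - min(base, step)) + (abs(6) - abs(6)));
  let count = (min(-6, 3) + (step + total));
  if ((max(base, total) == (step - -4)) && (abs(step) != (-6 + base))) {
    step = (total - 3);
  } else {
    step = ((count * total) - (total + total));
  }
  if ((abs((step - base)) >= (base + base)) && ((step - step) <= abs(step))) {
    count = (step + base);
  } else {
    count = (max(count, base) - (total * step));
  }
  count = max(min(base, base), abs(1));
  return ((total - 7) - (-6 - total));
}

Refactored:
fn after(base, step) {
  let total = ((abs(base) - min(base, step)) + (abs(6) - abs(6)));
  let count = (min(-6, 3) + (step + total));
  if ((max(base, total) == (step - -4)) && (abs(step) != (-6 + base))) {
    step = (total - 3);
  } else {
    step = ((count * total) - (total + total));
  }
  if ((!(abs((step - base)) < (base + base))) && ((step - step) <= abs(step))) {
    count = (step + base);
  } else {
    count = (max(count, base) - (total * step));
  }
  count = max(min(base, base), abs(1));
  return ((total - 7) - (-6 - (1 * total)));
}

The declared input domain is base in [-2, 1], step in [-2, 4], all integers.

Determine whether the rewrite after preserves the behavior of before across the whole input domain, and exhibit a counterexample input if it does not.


The two are interchangeable: arithmetic usage differs, and boolean connective usage differs, and comparison usage differs, and constant usage differs, and every declared input agrees.
As a probe, take base=-1, step=3: before runs total=2, then count=-1, then ((max(base, total) == (step - -4)) && (abs(step) != (-6 + base))) is false, then step=-6, then ((abs((step - base)) >= (base + base)) && ((step - step) <= abs(step))) is true, then count=-7, then count=1, then returns 3; after runs total=2, then count=-1, then ((max(base, total) == (step - -4)) && (abs(step) != (-6 + base))) is false, then step=-6, then ((!(abs((step - base)) < (base + base))) && ((step - step) <= abs(step))) is true, then count=-7, then count=1, then returns 3; both end at 3.
Checked all 28 inputs in the declared domain: the outputs agree on every one.
verdict: equivalent


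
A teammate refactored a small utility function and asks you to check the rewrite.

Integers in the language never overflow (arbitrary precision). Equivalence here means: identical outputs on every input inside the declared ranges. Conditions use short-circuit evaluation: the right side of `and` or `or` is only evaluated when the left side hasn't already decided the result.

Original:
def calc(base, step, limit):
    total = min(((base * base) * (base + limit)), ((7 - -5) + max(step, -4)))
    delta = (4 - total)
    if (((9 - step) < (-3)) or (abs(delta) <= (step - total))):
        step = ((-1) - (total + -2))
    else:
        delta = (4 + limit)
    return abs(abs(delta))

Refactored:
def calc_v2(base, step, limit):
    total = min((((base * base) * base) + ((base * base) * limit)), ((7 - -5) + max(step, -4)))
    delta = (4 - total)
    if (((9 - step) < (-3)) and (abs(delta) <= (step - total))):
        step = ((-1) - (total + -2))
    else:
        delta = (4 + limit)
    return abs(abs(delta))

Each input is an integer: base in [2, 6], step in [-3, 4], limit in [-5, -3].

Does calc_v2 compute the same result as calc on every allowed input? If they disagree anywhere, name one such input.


Run the pair on base=2, step=4, limit=-5.
calc: total becomes -12; next delta becomes 16; next (((9 - step) < (-3)) or (abs(delta) <= (step - total))) evaluates to true; next step becomes 13; next final value 16
calc_v2: total becomes -12; next delta becomes 16; next (((9 - step) < (-3)) and (abs(delta) <= (step - total))) evaluates to false; next delta becomes -1; next final value 1
16 != 1, so the rewrite changes behavior.
verdict: not equivalent; witness: base=2, step=4, limit=-5


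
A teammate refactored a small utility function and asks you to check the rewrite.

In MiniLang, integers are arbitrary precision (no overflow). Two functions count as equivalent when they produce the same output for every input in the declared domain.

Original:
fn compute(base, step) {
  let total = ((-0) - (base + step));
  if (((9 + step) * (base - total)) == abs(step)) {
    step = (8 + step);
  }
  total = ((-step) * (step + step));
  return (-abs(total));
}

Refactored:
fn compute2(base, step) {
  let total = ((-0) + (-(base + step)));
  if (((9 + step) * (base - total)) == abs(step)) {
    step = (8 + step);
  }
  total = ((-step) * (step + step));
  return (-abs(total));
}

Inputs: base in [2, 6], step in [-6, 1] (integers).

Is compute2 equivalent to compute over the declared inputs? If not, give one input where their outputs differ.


This is a faithful refactor — arithmetic usage differs, but the computed results match everywhere.
As a probe, take base=6, step=-6: compute runs total = 0; (((9 + step) * (base - total)) == abs(step)) -> false; total = -72; return -72; compute2 runs total = 0; (((9 + step) * (base - total)) == abs(step)) -> false; total = -72; return -72; both end at -72.
Across all 40 domain points the two functions coincide.
verdict: equivalent
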